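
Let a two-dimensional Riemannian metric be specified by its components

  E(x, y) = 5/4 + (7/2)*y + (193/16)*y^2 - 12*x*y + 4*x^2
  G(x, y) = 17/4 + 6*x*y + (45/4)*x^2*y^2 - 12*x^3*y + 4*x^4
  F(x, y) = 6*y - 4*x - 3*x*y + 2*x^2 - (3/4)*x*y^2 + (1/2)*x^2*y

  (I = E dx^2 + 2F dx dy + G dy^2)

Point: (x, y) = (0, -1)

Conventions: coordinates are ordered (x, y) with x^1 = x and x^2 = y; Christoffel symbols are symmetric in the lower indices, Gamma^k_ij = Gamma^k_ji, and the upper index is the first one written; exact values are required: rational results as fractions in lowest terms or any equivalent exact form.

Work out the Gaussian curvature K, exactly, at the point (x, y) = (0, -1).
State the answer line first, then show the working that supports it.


Answer: K = 320128/133225

E = 157/16, F = -6, G = 17/4, EG - F^2 = 365/64 at the point
E_x = 12, E_y = -165/8, F_x = -7/4, F_y = 6, G_x = -6, G_y = 0
E_yy = 193/8, F_xy = -3/2, G_xx = 45/2
K follows from Brioschi's formula, (det M1 - det M2)/(EG - F^2)^2.
M1 = [[-E_yy/2 + F_xy - G_xx/2, E_x/2, F_x - E_y/2], [F_y - G_x/2, E, F], [G_y/2, F, G]] = [[-397/16, 6, 137/16], [9, 157/16, -6], [0, -6, 17/4]]; det M1 = -853385/1024
M2 = [[0, E_y/2, G_x/2], [E_y/2, E, F], [G_x/2, F, G]] = [[0, -165/16, -3], [-165/16, 157/16, -6], [-3, -6, 17/4]]; det M2 = -933417/1024
det M1 - det M2 = 2501/32; K = 2501/32 / (365/64)^2 = 320128/133225


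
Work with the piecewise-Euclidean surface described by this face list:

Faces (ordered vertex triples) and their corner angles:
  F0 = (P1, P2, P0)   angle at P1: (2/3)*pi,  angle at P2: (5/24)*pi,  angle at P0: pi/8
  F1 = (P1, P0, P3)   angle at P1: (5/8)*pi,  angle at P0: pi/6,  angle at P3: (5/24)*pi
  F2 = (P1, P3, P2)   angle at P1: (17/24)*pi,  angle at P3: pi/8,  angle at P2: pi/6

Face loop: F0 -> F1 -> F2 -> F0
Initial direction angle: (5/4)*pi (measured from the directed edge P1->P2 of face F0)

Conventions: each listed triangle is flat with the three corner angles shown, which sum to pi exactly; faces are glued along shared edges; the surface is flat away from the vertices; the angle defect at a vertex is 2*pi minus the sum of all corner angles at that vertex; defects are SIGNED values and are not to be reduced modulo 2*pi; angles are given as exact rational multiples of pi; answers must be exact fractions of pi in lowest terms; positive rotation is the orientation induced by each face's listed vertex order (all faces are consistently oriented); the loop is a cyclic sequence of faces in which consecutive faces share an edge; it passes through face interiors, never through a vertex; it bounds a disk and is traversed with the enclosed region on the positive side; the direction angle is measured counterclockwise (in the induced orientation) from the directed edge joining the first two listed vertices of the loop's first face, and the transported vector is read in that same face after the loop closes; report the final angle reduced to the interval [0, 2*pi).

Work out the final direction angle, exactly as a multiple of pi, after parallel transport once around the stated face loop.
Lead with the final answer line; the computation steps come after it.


Answer: final direction angle = (5/4)*pi

enclosed vertex P1: corner angles sum to 2*pi, defect = 2*pi - 2*pi = 0
holonomy = initial angle + sum of enclosed defects (mod 2*pi), positive in the induced orientation
final angle = (5/4)*pi + 0 = (5/4)*pi (mod 2*pi)


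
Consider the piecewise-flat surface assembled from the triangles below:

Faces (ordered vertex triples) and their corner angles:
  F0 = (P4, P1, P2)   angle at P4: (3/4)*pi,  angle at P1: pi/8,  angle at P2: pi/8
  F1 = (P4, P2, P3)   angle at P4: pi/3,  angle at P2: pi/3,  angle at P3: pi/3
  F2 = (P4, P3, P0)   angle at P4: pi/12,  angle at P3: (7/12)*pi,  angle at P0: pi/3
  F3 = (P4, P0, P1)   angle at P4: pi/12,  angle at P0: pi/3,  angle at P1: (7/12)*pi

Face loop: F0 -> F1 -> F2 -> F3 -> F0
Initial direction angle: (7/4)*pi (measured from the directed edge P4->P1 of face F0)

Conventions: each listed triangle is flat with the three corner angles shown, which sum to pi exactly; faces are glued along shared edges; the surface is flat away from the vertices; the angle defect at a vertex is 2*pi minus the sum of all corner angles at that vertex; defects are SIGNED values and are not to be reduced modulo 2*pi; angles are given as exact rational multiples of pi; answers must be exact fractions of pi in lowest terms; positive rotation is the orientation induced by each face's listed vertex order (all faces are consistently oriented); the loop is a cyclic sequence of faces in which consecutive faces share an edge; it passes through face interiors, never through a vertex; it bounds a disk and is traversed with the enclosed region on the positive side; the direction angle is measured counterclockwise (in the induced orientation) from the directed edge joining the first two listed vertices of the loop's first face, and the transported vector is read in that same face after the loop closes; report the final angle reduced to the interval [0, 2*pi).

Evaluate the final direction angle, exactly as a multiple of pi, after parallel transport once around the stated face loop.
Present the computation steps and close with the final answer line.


enclosed vertex P4: corner angles sum to (5/4)*pi, defect = 2*pi - (5/4)*pi = (3/4)*pi
final direction = starting direction + enclosed defect total, reduced mod 2*pi (induced orientation)
final angle = (7/4)*pi + (3/4)*pi = pi/2 (mod 2*pi)

Answer: final direction angle = pi/2


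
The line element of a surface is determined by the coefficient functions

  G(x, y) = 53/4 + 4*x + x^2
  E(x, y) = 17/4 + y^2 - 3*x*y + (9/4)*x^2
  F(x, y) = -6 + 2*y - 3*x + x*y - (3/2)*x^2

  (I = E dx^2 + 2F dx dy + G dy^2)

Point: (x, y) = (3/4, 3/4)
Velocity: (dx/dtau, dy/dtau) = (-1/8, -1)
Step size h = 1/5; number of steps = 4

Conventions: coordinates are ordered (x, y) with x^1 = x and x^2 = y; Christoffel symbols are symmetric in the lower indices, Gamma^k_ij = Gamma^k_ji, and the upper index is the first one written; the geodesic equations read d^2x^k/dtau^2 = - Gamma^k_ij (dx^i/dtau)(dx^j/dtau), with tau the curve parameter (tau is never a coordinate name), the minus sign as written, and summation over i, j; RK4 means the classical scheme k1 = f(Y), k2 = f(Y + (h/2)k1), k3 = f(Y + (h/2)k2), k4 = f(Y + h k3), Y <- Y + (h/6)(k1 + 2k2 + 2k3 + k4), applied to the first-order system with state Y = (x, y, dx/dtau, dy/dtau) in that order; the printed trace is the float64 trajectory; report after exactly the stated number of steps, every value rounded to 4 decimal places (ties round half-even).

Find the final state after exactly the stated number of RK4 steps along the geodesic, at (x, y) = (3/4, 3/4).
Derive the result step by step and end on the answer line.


f(Y) = (dx/dtau, dy/dtau, -Gamma^x_ij Y'^i Y'^j, -Gamma^y_ij Y'^i Y'^j) with the Gammas evaluated at the stage position; h = 0.200000; intermediate values shown to 6 dp
step 0: x = 0.7500, y = 0.7500, dx/dtau = -0.1250, dy/dtau = -1.0000
step 1:
  k1: at (x, y) = (0.750000, 0.750000), (dx/dtau, dy/dtau) = (-0.125000, -1.000000); Gamma_xxx = -0.801795, Gamma_xxy = 0.534530, Gamma_xyy = 0.000000, Gamma_yxx = -0.580676, Gamma_yxy = 0.387117, Gamma_yyy = 0.000000; k1 = (-0.125000, -1.000000, -0.121104, -0.087706)
  k2: at (x, y) = (0.737500, 0.650000), (dx/dtau, dy/dtau) = (-0.137110, -1.008771); Gamma_xxx = -0.828398, Gamma_xxy = 0.552266, Gamma_xyy = 0.000000, Gamma_yxx = -0.603879, Gamma_yxy = 0.402586, Gamma_yyy = 0.000000; k2 = (-0.137110, -1.008771, -0.137198, -0.100013)
  k3: at (x, y) = (0.736289, 0.649123), (dx/dtau, dy/dtau) = (-0.138720, -1.010001); Gamma_xxx = -0.828443, Gamma_xxy = 0.552295, Gamma_xyy = 0.000000, Gamma_yxx = -0.603875, Gamma_yxy = 0.402583, Gamma_yyy = 0.000000; k3 = (-0.138720, -1.010001, -0.138819, -0.101189)
  k4: at (x, y) = (0.722256, 0.548000), (dx/dtau, dy/dtau) = (-0.152764, -1.020238); Gamma_xxx = -0.854882, Gamma_xxy = 0.569921, Gamma_xyy = 0.000000, Gamma_yxx = -0.627743, Gamma_yxy = 0.418495, Gamma_yyy = 0.000000; k4 = (-0.152764, -1.020238, -0.157700, -0.115800)
  Y <- Y + (h/6)(k1 + 2k2 + 2k3 + k4): x = 0.7224, y = 0.5481, dx/dtau = -0.1527, dy/dtau = -1.0202
step 2:
  k1: at (x, y) = (0.722353, 0.548074), (dx/dtau, dy/dtau) = (-0.152695, -1.020197); Gamma_xxx = -0.854876, Gamma_xxy = 0.569917, Gamma_xyy = 0.000000, Gamma_yxx = -0.627742, Gamma_yxy = 0.418495, Gamma_yyy = 0.000000; k1 = (-0.152695, -1.020197, -0.157630, -0.115749)
  k2: at (x, y) = (0.707083, 0.446054), (dx/dtau, dy/dtau) = (-0.168458, -1.031772); Gamma_xxx = -0.880439, Gamma_xxy = 0.586959, Gamma_xyy = 0.000000, Gamma_yxx = -0.651939, Gamma_yxy = 0.434626, Gamma_yyy = 0.000000; k2 = (-0.168458, -1.031772, -0.179054, -0.132584)
  k3: at (x, y) = (0.705507, 0.444897), (dx/dtau, dy/dtau) = (-0.170600, -1.033455); Gamma_xxx = -0.880540, Gamma_xxy = 0.587027, Gamma_xyy = 0.000000, Gamma_yxx = -0.651954, Gamma_yxy = 0.434636, Gamma_yyy = 0.000000; k3 = (-0.170600, -1.033455, -0.181367, -0.134284)
  k4: at (x, y) = (0.688233, 0.341383), (dx/dtau, dy/dtau) = (-0.188968, -1.047054); Gamma_xxx = -0.904339, Gamma_xxy = 0.602893, Gamma_xyy = 0.000000, Gamma_yxx = -0.676000, Gamma_yxy = 0.450666, Gamma_yyy = 0.000000; k4 = (-0.188968, -1.047054, -0.206283, -0.154198)
  Y <- Y + (h/6)(k1 + 2k2 + 2k3 + k4): x = 0.6884, y = 0.3415, dx/dtau = -0.1889, dy/dtau = -1.0470
step 3:
  k1: at (x, y) = (0.688360, 0.341484), (dx/dtau, dy/dtau) = (-0.188853, -1.046986); Gamma_xxx = -0.904327, Gamma_xxy = 0.602885, Gamma_xyy = 0.000000, Gamma_yxx = -0.675996, Gamma_yxy = 0.450664, Gamma_yyy = 0.000000; k1 = (-0.188853, -1.046986, -0.206159, -0.154107)
  k2: at (x, y) = (0.669475, 0.236785), (dx/dtau, dy/dtau) = (-0.209469, -1.062397); Gamma_xxx = -0.924952, Gamma_xxy = 0.616635, Gamma_xyy = 0.000000, Gamma_yxx = -0.699117, Gamma_yxy = 0.466078, Gamma_yyy = 0.000000; k2 = (-0.209469, -1.062397, -0.233866, -0.176766)
  k3: at (x, y) = (0.667413, 0.235244), (dx/dtau, dy/dtau) = (-0.212240, -1.064663); Gamma_xxx = -0.925165, Gamma_xxy = 0.616777, Gamma_xyy = 0.000000, Gamma_yxx = -0.699179, Gamma_yxy = 0.466120, Gamma_yyy = 0.000000; k3 = (-0.212240, -1.064663, -0.237064, -0.179157)
  k4: at (x, y) = (0.645912, 0.128551), (dx/dtau, dy/dtau) = (-0.236266, -1.082818); Gamma_xxx = -0.940917, Gamma_xxy = 0.627278, Gamma_xyy = 0.000000, Gamma_yxx = -0.720357, Gamma_yxy = 0.480238, Gamma_yyy = 0.000000; k4 = (-0.236266, -1.082818, -0.268433, -0.205510)
  Y <- Y + (h/6)(k1 + 2k2 + 2k3 + k4): x = 0.6461, y = 0.1287, dx/dtau = -0.2361, dy/dtau = -1.0827
step 4:
  k1: at (x, y) = (0.646075, 0.128686), (dx/dtau, dy/dtau) = (-0.236068, -1.082702); Gamma_xxx = -0.940895, Gamma_xxy = 0.627263, Gamma_xyy = 0.000000, Gamma_yxx = -0.720347, Gamma_yxy = 0.480231, Gamma_yyy = 0.000000; k1 = (-0.236068, -1.082702, -0.268212, -0.205342)
  k2: at (x, y) = (0.622469, 0.020416), (dx/dtau, dy/dtau) = (-0.262889, -1.103236); Gamma_xxx = -0.949165, Gamma_xxy = 0.632777, Gamma_xyy = 0.000000, Gamma_yxx = -0.738002, Gamma_yxy = 0.492001, Gamma_yyy = 0.000000; k2 = (-0.262889, -1.103236, -0.301450, -0.234385)
  k3: at (x, y) = (0.619786, 0.018363), (dx/dtau, dy/dtau) = (-0.266213, -1.106140); Gamma_xxx = -0.949581, Gamma_xxy = 0.633054, Gamma_xyy = 0.000000, Gamma_yxx = -0.738164, Gamma_yxy = 0.492109, Gamma_yyy = 0.000000; k3 = (-0.266213, -1.106140, -0.305533, -0.237509)
  k4: at (x, y) = (0.592833, -0.092542), (dx/dtau, dy/dtau) = (-0.297175, -1.130204); Gamma_xxx = -0.947339, Gamma_xxy = 0.631559, Gamma_xyy = 0.000000, Gamma_yxx = -0.750329, Gamma_yxy = 0.500220, Gamma_yyy = 0.000000; k4 = (-0.297175, -1.130204, -0.340579, -0.269752)
  Y <- Y + (h/6)(k1 + 2k2 + 2k3 + k4): x = 0.5930, y = -0.0924, dx/dtau = -0.2968, dy/dtau = -1.1300

Answer: x = 0.5930, y = -0.0924, dx/dtau = -0.2968, dy/dtau = -1.1300


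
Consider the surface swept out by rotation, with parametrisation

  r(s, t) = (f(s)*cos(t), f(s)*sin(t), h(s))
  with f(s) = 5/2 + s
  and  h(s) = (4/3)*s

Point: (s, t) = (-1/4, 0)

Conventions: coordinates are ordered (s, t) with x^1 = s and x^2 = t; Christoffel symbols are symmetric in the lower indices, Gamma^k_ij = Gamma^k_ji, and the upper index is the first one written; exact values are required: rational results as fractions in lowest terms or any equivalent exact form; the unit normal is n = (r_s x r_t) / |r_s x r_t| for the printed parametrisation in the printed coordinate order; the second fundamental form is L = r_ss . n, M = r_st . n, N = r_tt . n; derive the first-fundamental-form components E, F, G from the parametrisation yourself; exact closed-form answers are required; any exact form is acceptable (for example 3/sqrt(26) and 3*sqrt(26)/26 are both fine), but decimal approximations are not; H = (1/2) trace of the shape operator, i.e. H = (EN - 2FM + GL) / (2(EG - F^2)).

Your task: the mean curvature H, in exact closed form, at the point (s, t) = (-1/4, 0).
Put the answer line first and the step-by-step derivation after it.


Answer: H = 8/45

f = 9/4, f' = 1, f'' = 0, h' = 4/3, h'' = 0
E = 25/9, F = 0, G = 81/16; answer radicand W^2 = 25/9
unnormalised second-form numerators: l = 0, m = 0, n = 3; L = l/sqrt(25/9), and similarly M = m/sqrt(W^2), N = n/sqrt(W^2)
H = (E*n - 2*F*m + G*l) / (2*(EG - F^2)*sqrt(W^2)); E*n - 2*F*m + G*l = 25/3, EG - F^2 = 225/16, so H = (8/27)/sqrt(25/9)


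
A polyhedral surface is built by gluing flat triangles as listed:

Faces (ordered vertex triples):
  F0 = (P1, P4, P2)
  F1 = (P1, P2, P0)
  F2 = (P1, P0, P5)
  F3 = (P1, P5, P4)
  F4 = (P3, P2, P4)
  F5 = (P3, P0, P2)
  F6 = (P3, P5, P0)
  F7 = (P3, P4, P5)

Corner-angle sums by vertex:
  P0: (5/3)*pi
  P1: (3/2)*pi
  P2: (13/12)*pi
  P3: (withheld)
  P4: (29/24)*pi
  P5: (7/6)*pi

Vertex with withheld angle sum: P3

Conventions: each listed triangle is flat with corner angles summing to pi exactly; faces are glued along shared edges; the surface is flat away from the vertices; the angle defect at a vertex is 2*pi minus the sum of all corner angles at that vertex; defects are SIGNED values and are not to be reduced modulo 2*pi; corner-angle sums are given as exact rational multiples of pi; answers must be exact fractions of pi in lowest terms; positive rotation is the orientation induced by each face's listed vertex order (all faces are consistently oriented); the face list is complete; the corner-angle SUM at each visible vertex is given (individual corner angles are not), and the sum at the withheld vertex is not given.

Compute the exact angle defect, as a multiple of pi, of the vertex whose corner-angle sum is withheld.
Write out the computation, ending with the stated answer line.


V = 6, E = 12, F = 8; chi = V - E + F = 2
Gauss-Bonnet: total defect = 2*pi*chi = 4*pi; visible defects sum to (27/8)*pi

Answer: defect(P3) = (5/8)*pi


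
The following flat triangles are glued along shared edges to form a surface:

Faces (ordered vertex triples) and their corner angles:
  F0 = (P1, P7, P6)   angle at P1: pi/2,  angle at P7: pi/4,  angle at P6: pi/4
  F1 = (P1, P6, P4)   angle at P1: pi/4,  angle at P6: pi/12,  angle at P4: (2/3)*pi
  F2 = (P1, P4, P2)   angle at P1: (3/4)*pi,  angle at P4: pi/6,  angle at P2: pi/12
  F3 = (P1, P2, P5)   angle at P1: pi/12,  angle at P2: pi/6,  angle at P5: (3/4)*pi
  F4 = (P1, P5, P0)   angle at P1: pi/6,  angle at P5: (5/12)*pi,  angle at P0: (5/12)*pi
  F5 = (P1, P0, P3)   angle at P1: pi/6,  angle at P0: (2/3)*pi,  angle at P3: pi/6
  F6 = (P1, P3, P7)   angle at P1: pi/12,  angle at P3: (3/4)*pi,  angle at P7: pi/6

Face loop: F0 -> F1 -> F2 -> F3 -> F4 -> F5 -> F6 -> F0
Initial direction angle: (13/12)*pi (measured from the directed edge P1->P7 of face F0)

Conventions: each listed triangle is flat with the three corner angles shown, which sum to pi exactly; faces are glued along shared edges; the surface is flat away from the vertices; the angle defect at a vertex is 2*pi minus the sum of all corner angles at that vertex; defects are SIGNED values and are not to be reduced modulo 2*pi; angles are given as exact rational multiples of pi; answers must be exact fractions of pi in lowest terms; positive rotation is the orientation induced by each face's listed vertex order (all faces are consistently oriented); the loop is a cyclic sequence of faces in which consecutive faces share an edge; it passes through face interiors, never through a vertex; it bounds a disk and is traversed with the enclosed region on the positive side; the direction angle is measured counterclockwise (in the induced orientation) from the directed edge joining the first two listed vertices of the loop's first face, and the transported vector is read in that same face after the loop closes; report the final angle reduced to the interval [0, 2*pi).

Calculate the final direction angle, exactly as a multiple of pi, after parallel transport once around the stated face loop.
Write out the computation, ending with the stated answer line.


enclosed vertex P1: corner angles sum to 2*pi, defect = 2*pi - 2*pi = 0
holonomy = initial angle + sum of enclosed defects (mod 2*pi), positive in the induced orientation
final angle = (13/12)*pi + 0 = (13/12)*pi (mod 2*pi)

Answer: final direction angle = (13/12)*pi


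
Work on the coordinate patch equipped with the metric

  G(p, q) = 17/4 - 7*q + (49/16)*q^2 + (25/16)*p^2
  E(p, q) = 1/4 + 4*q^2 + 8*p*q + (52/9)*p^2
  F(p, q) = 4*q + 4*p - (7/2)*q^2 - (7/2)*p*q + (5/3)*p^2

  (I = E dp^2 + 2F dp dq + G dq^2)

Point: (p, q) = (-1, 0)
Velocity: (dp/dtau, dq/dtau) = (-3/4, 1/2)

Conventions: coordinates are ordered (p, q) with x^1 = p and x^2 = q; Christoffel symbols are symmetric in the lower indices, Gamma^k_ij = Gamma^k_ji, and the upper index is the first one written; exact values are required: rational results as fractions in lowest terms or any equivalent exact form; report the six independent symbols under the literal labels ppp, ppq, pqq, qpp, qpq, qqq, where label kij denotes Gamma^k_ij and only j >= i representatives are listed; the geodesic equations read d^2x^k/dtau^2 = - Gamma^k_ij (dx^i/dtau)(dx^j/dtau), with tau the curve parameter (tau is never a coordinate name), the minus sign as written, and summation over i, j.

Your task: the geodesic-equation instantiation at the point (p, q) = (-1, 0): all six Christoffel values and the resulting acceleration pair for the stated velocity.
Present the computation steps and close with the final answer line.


E = 217/36, F = -7/3, G = 93/16 at the point
E_p = -104/9, E_q = -8, F_p = 2/3, F_q = 15/2, G_p = -25/8, G_q = -7
EG - F^2 = 17045/576;  g^inv = (576/17045) * [[93/16, 7/3], [7/3, 217/36]]
first-kind symbols [ij,l] = (1/2)(d_i g_jl + d_j g_il - d_l g_ij): [pp,p] = E_p/2 = -52/9, [pp,q] = F_p - E_q/2 = 14/3, [pq,p] = E_q/2 = -4, [pq,q] = G_p/2 = -25/16, [qq,p] = F_q - G_p/2 = 145/16, [qq,q] = G_q/2 = -7/2
Gamma^p_ij = (G*[ij,p] - F*[ij,q])/(EG - F^2), Gamma^q_ij = (E*[ij,q] - F*[ij,p])/(EG - F^2)
Gamma_ppp = -13072/17045, Gamma_ppq = -15492/17045, Gamma_pqq = 102549/68180, Gamma_qpp = 3616/7305, Gamma_qpq = -1543/2435, Gamma_qqq = 4/2435
d^2p/dtau^2 = -(Gamma_ppp*(-3/4)^2 + 2*Gamma_ppq*(-3/4)*(1/2) + Gamma_pqq*(1/2)^2) = -34161/54544
d^2q/dtau^2 = -(Gamma_qpp*(-3/4)^2 + 2*Gamma_qpq*(-3/4)*(1/2) + Gamma_qqq*(1/2)^2) = -1469/1948

Answer: Gamma_ppp = -13072/17045, Gamma_ppq = -15492/17045, Gamma_pqq = 102549/68180, Gamma_qpp = 3616/7305, Gamma_qpq = -1543/2435, Gamma_qqq = 4/2435; accelerations (d^2p/dtau^2, d^2q/dtau^2) = (-34161/54544, -1469/1948)


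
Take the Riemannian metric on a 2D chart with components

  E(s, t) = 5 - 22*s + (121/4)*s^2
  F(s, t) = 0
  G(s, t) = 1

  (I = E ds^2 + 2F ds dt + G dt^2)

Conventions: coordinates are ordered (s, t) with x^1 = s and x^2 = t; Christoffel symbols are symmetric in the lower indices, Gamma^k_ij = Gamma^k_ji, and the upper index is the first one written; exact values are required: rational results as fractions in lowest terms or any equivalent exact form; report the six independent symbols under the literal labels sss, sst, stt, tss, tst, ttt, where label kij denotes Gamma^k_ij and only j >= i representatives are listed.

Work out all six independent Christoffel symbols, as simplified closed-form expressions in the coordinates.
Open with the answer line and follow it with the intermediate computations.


Answer: Gamma_sss = (121*s - 44)/(121*s^2 - 88*s + 20), Gamma_sst = 0, Gamma_stt = 0, Gamma_tss = 0, Gamma_tst = 0, Gamma_ttt = 0

E = 5 - 22*s + (121/4)*s^2; F = 0; G = 1
Gamma^k_ij = (1/2) g^{kl} (d_i g_jl + d_j g_il - d_l g_ij), with g^inv = (1/(EG-F^2)) [[G, -F], [-F, E]]
first partials: E_s = -22 + (121/2)*s, E_t = 0, F_s = 0, F_t = 0, G_s = 0, G_t = 0
D = EG - F^2 = 5 - 22*s + (121/4)*s^2
expanded: Gamma^s_ss = (G E_s - 2F F_s + F E_t)/(2D), Gamma^s_st = (G E_t - F G_s)/(2D), Gamma^s_tt = (2G F_t - G G_s - F G_t)/(2D), Gamma^t_ss = (2E F_s - E E_t - F E_s)/(2D), Gamma^t_st = (E G_s - F E_t)/(2D), Gamma^t_tt = (E G_t - 2F F_t + F G_s)/(2D); substitute and cancel common factors


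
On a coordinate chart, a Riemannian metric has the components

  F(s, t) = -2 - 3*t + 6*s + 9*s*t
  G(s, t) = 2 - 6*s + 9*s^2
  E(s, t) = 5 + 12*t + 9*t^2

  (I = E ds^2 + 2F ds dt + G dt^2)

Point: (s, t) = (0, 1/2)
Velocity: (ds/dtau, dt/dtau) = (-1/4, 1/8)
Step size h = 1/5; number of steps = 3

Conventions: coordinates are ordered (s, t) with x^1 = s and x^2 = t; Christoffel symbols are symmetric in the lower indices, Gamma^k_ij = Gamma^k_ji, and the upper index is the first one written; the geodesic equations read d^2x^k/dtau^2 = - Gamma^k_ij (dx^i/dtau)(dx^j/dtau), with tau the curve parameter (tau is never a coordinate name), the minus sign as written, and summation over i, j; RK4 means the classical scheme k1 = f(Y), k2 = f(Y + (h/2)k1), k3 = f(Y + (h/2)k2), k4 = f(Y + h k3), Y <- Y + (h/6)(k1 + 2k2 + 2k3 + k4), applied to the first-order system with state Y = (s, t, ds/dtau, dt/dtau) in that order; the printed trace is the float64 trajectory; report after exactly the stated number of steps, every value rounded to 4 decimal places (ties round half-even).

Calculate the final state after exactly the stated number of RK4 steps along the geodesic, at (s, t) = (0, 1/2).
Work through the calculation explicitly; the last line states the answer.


f(Y) = (ds/dtau, dt/dtau, -Gamma^s_ij Y'^i Y'^j, -Gamma^t_ij Y'^i Y'^j) with the Gammas evaluated at the stage position; h = 0.200000; intermediate values shown to 6 dp
step 0: s = 0.0000, t = 0.5000, ds/dtau = -0.2500, dt/dtau = 0.1250
step 1:
  k1: at (s, t) = (0.000000, 0.500000), (ds/dtau, dt/dtau) = (-0.250000, 0.125000); Gamma_sss = 0.000000, Gamma_sst = 0.736842, Gamma_stt = 0.000000, Gamma_tss = 0.000000, Gamma_tst = -0.210526, Gamma_ttt = 0.000000; k1 = (-0.250000, 0.125000, 0.046053, -0.013158)
  k2: at (s, t) = (-0.025000, 0.512500), (ds/dtau, dt/dtau) = (-0.245395, 0.123684); Gamma_sss = 0.000000, Gamma_sst = 0.723438, Gamma_stt = 0.000000, Gamma_tss = 0.000000, Gamma_tst = -0.219843, Gamma_ttt = 0.000000; k2 = (-0.245395, 0.123684, 0.043915, -0.013345)
  k3: at (s, t) = (-0.024539, 0.512368), (ds/dtau, dt/dtau) = (-0.245609, 0.123665); Gamma_sss = 0.000000, Gamma_sst = 0.723642, Gamma_stt = 0.000000, Gamma_tss = 0.000000, Gamma_tst = -0.219647, Gamma_ttt = 0.000000; k3 = (-0.245609, 0.123665, 0.043959, -0.013343)
  k4: at (s, t) = (-0.049122, 0.524733), (ds/dtau, dt/dtau) = (-0.241208, 0.122331); Gamma_sss = 0.000000, Gamma_sst = 0.710513, Gamma_stt = 0.000000, Gamma_tss = 0.000000, Gamma_tst = -0.228084, Gamma_ttt = 0.000000; k4 = (-0.241208, 0.122331, 0.041931, -0.013460)
  Y <- Y + (h/6)(k1 + 2k2 + 2k3 + k4): s = -0.0491, t = 0.5247, ds/dtau = -0.2412, dt/dtau = 0.1223
step 2:
  k1: at (s, t) = (-0.049107, 0.524734), (ds/dtau, dt/dtau) = (-0.241209, 0.122334); Gamma_sss = 0.000000, Gamma_sst = 0.710517, Gamma_stt = 0.000000, Gamma_tss = 0.000000, Gamma_tst = -0.228076, Gamma_ttt = 0.000000; k1 = (-0.241209, 0.122334, 0.041932, -0.013460)
  k2: at (s, t) = (-0.073228, 0.536968), (ds/dtau, dt/dtau) = (-0.237016, 0.120988); Gamma_sss = 0.000000, Gamma_sst = 0.697703, Gamma_stt = 0.000000, Gamma_tss = 0.000000, Gamma_tst = -0.235669, Gamma_ttt = 0.000000; k2 = (-0.237016, 0.120988, 0.040015, -0.013516)
  k3: at (s, t) = (-0.072809, 0.536833), (ds/dtau, dt/dtau) = (-0.237208, 0.120982); Gamma_sss = 0.000000, Gamma_sst = 0.697894, Gamma_stt = 0.000000, Gamma_tss = 0.000000, Gamma_tst = -0.235516, Gamma_ttt = 0.000000; k3 = (-0.237208, 0.120982, 0.040056, -0.013518)
  k4: at (s, t) = (-0.096549, 0.548931), (ds/dtau, dt/dtau) = (-0.233198, 0.119630); Gamma_sss = 0.000000, Gamma_sst = 0.685389, Gamma_stt = 0.000000, Gamma_tss = 0.000000, Gamma_tst = -0.242380, Gamma_ttt = 0.000000; k4 = (-0.233198, 0.119630, 0.038241, -0.013524)
  Y <- Y + (h/6)(k1 + 2k2 + 2k3 + k4): s = -0.0965, t = 0.5489, ds/dtau = -0.2332, dt/dtau = 0.1196
step 3:
  k1: at (s, t) = (-0.096536, 0.548931), (ds/dtau, dt/dtau) = (-0.233199, 0.119632); Gamma_sss = 0.000000, Gamma_sst = 0.685394, Gamma_stt = 0.000000, Gamma_tss = 0.000000, Gamma_tst = -0.242374, Gamma_ttt = 0.000000; k1 = (-0.233199, 0.119632, 0.038242, -0.013523)
  k2: at (s, t) = (-0.119855, 0.560894), (ds/dtau, dt/dtau) = (-0.229374, 0.118279); Gamma_sss = 0.000000, Gamma_sst = 0.673227, Gamma_stt = 0.000000, Gamma_tss = 0.000000, Gamma_tst = -0.248541, Gamma_ttt = 0.000000; k2 = (-0.229374, 0.118279, 0.036530, -0.013486)
  k3: at (s, t) = (-0.119473, 0.560759), (ds/dtau, dt/dtau) = (-0.229546, 0.118283); Gamma_sss = 0.000000, Gamma_sst = 0.673404, Gamma_stt = 0.000000, Gamma_tss = 0.000000, Gamma_tst = -0.248424, Gamma_ttt = 0.000000; k3 = (-0.229546, 0.118283, 0.036568, -0.013490)
  k4: at (s, t) = (-0.142445, 0.572588), (ds/dtau, dt/dtau) = (-0.225885, 0.116934); Gamma_sss = 0.000000, Gamma_sst = 0.661561, Gamma_stt = 0.000000, Gamma_tss = 0.000000, Gamma_tst = -0.253988, Gamma_ttt = 0.000000; k4 = (-0.225885, 0.116934, 0.034948, -0.013417)
  Y <- Y + (h/6)(k1 + 2k2 + 2k3 + k4): s = -0.1424, t = 0.5726, ds/dtau = -0.2259, dt/dtau = 0.1169

Answer: s = -0.1424, t = 0.5726, ds/dtau = -0.2259, dt/dtau = 0.1169


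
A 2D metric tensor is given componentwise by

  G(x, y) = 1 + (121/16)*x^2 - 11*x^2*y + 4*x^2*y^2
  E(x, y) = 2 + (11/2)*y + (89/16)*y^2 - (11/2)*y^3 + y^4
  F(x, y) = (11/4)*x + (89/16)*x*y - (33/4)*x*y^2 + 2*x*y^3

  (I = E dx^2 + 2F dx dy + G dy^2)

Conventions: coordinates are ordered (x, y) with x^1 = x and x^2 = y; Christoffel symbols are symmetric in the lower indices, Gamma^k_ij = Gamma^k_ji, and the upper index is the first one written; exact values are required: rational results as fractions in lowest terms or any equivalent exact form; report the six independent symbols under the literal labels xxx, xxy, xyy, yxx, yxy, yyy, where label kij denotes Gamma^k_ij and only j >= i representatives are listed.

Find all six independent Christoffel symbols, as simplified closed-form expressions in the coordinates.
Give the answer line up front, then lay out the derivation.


Answer: Gamma_xxx = 0, Gamma_xxy = (32*y^3 - 132*y^2 + 89*y + 44)/(64*x^2*y^2 - 176*x^2*y + 121*x^2 + 16*y^4 - 88*y^3 + 89*y^2 + 88*y + 32), Gamma_xyy = (32*x*y^2 - 88*x*y - 32*x)/(64*x^2*y^2 - 176*x^2*y + 121*x^2 + 16*y^4 - 88*y^3 + 89*y^2 + 88*y + 32), Gamma_yxx = 0, Gamma_yxy = (64*x*y^2 - 176*x*y + 121*x)/(64*x^2*y^2 - 176*x^2*y + 121*x^2 + 16*y^4 - 88*y^3 + 89*y^2 + 88*y + 32), Gamma_yyy = (64*x^2*y - 88*x^2)/(64*x^2*y^2 - 176*x^2*y + 121*x^2 + 16*y^4 - 88*y^3 + 89*y^2 + 88*y + 32)

E = 2 + (11/2)*y + (89/16)*y^2 - (11/2)*y^3 + y^4; F = (11/4)*x + (89/16)*x*y - (33/4)*x*y^2 + 2*x*y^3; G = 1 + (121/16)*x^2 - 11*x^2*y + 4*x^2*y^2
Gamma^k_ij = (1/2) g^{kl} (d_i g_jl + d_j g_il - d_l g_ij), with g^inv = (1/(EG-F^2)) [[G, -F], [-F, E]]
first partials: E_x = 0, E_y = 11/2 + (89/8)*y - (33/2)*y^2 + 4*y^3, F_x = 11/4 + (89/16)*y - (33/4)*y^2 + 2*y^3, F_y = (89/16)*x - (33/2)*x*y + 6*x*y^2, G_x = (121/8)*x - 22*x*y + 8*x*y^2, G_y = -11*x^2 + 8*x^2*y
D = EG - F^2 = 2 + (11/2)*y + (89/16)*y^2 + (121/16)*x^2 - (11/2)*y^3 - 11*x^2*y + y^4 + 4*x^2*y^2
expanded: Gamma^x_xx = (G E_x - 2F F_x + F E_y)/(2D), Gamma^x_xy = (G E_y - F G_x)/(2D), Gamma^x_yy = (2G F_y - G G_x - F G_y)/(2D), Gamma^y_xx = (2E F_x - E E_y - F E_x)/(2D), Gamma^y_xy = (E G_x - F E_y)/(2D), Gamma^y_yy = (E G_y - 2F F_y + F G_x)/(2D); substitute and cancel common factors


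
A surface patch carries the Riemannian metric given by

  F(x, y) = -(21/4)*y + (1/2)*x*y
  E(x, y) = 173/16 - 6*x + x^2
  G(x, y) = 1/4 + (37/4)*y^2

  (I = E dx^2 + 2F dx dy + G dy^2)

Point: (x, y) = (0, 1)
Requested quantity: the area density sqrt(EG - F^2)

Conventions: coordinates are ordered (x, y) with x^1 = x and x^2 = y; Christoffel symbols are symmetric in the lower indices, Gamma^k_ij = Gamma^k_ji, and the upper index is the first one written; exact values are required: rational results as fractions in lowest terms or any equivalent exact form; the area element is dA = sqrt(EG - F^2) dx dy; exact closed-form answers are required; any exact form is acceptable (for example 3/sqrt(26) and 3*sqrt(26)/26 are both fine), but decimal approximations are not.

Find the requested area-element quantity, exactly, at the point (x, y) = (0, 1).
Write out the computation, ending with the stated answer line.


E = 173/16, F = -21/4, G = 19/2; EG - F^2 = 2405/32

Answer: sqrt(EG - F^2) = sqrt(4810)/8


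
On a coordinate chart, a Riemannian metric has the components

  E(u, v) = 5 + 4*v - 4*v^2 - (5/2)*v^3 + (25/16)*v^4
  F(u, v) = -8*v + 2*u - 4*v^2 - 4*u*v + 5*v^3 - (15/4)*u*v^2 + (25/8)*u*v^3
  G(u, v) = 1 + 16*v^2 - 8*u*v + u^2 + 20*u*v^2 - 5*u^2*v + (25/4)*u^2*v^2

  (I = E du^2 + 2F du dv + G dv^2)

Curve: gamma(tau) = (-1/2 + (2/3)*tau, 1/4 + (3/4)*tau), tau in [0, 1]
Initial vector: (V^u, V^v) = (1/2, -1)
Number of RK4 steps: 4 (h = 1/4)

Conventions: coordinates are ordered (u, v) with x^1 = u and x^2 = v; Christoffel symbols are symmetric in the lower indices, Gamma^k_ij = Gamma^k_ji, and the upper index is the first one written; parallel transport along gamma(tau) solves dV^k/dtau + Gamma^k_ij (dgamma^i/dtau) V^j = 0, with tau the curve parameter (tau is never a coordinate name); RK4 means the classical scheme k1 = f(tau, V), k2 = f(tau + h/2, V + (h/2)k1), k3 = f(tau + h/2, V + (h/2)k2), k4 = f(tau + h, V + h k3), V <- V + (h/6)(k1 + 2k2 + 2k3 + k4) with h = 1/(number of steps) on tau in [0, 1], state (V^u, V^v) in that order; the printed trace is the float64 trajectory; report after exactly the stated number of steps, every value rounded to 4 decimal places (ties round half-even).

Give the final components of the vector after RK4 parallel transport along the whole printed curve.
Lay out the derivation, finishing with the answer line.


gamma'(tau) = (2/3, 3/4); f(tau, V)^k = -Gamma^k_ij(gamma(tau)) gamma'^i(tau) V^j; h = 1/4; intermediate values shown to 6 dp
curve data and Christoffel symbols at the stage parameters:
  tau = 0.000000: gamma = (-0.500000, 0.250000), gamma' = (0.666667, 0.750000); Gamma_uuu = 0.000000, Gamma_uuv = 0.114274, Gamma_uvv = -0.838009, Gamma_vuu = 0.000000, Gamma_vuv = -0.062481, Gamma_vvv = 0.458192
  tau = 0.125000: gamma = (-0.416667, 0.343750), gamma' = (0.666667, 0.750000); Gamma_uuu = 0.000000, Gamma_uuv = 0.039201, Gamma_uvv = -0.824676, Gamma_vuu = 0.000000, Gamma_vuv = -0.025591, Gamma_vvv = 0.538354
  tau = 0.250000: gamma = (-0.333333, 0.437500), gamma' = (0.666667, 0.750000); Gamma_uuu = 0.000000, Gamma_uuv = -0.023455, Gamma_uvv = -0.792261, Gamma_vuu = 0.000000, Gamma_vuv = 0.018339, Gamma_vvv = 0.619449
  tau = 0.375000: gamma = (-0.250000, 0.531250), gamma' = (0.666667, 0.750000); Gamma_uuu = 0.000000, Gamma_uuv = -0.072061, Gamma_uvv = -0.741204, Gamma_vuu = 0.000000, Gamma_vuv = 0.067579, Gamma_vvv = 0.695102
  tau = 0.500000: gamma = (-0.166667, 0.625000), gamma' = (0.666667, 0.750000); Gamma_uuu = 0.000000, Gamma_uuv = -0.105842, Gamma_uvv = -0.674255, Gamma_vuu = 0.000000, Gamma_vuv = 0.119194, Gamma_vvv = 0.759307
  tau = 0.625000: gamma = (-0.083333, 0.718750), gamma' = (0.666667, 0.750000); Gamma_uuu = 0.000000, Gamma_uuv = -0.125283, Gamma_uvv = -0.596117, Gamma_vuu = 0.000000, Gamma_vuv = 0.169739, Gamma_vvv = 0.807647
  tau = 0.750000: gamma = (0.000000, 0.812500), gamma' = (0.666667, 0.750000); Gamma_uuu = 0.000000, Gamma_uuv = -0.132119, Gamma_uvv = -0.512460, Gamma_vuu = 0.000000, Gamma_vuv = 0.216064, Gamma_vvv = 0.838067
  tau = 0.875000: gamma = (0.083333, 0.906250), gamma' = (0.666667, 0.750000); Gamma_uuu = 0.000000, Gamma_uuv = -0.128943, Gamma_uvv = -0.428747, Gamma_vuu = 0.000000, Gamma_vuv = 0.255909, Gamma_vvv = 0.850923
  tau = 1.000000: gamma = (0.166667, 1.000000), gamma' = (0.666667, 0.750000); Gamma_uuu = 0.000000, Gamma_uuv = -0.118644, Gamma_uvv = -0.349341, Gamma_vuu = 0.000000, Gamma_vuv = 0.288136, Gamma_vvv = 0.848399
step 0: V^u = 0.5000, V^v = -1.0000
step 1: k1 = (-0.595177, 0.325420), k2 = (-0.580789, 0.379143), k3 = (-0.576864, 0.376581), k4 = (-0.546161, 0.427030); V <- V + (h/6)(k1 + 2k2 + 2k3 + k4): V^u = 0.3560, V^v = -0.9057
step 2: k1 = (-0.546046, 0.426939), k2 = (-0.499193, 0.468144), k3 = (-0.495766, 0.464930), k4 = (-0.436497, 0.491558); V <- V + (h/6)(k1 + 2k2 + 2k3 + k4): V^u = 0.2321, V^v = -0.7896
step 3: k1 = (-0.436608, 0.491683), k2 = (-0.369699, 0.500885), k3 = (-0.368303, 0.498994), k4 = (-0.300236, 0.491000); V <- V + (h/6)(k1 + 2k2 + 2k3 + k4): V^u = 0.1399, V^v = -0.6654
step 4: k1 = (-0.300475, 0.491391), k2 = (-0.236225, 0.468829), k3 = (-0.236597, 0.469569), k4 = (-0.179731, 0.436490); V <- V + (h/6)(k1 + 2k2 + 2k3 + k4): V^u = 0.0805, V^v = -0.5485

Answer: V^u = 0.0805, V^v = -0.5485


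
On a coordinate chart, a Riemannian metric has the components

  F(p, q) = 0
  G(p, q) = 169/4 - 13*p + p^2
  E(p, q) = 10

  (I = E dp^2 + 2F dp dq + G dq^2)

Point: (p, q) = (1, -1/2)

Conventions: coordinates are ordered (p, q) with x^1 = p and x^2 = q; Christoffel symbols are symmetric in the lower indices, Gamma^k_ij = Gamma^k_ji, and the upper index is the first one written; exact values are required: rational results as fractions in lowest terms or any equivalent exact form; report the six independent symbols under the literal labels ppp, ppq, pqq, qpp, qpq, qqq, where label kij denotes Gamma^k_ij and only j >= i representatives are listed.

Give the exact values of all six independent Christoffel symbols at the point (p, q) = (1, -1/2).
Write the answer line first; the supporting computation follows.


Answer: Gamma_ppp = 0, Gamma_ppq = 0, Gamma_pqq = 11/20, Gamma_qpp = 0, Gamma_qpq = -2/11, Gamma_qqq = 0

E = 10, F = 0, G = 121/4 at the point
E_p = 0, E_q = 0, F_p = 0, F_q = 0, G_p = -11, G_q = 0
EG - F^2 = 605/2;  g^inv = (2/605) * [[121/4, 0], [0, 10]]
first-kind symbols [ij,l] = (1/2)(d_i g_jl + d_j g_il - d_l g_ij): [pp,p] = E_p/2 = 0, [pp,q] = F_p - E_q/2 = 0, [pq,p] = E_q/2 = 0, [pq,q] = G_p/2 = -11/2, [qq,p] = F_q - G_p/2 = 11/2, [qq,q] = G_q/2 = 0
Gamma^p_ij = (G*[ij,p] - F*[ij,q])/(EG - F^2), Gamma^q_ij = (E*[ij,q] - F*[ij,p])/(EG - F^2)


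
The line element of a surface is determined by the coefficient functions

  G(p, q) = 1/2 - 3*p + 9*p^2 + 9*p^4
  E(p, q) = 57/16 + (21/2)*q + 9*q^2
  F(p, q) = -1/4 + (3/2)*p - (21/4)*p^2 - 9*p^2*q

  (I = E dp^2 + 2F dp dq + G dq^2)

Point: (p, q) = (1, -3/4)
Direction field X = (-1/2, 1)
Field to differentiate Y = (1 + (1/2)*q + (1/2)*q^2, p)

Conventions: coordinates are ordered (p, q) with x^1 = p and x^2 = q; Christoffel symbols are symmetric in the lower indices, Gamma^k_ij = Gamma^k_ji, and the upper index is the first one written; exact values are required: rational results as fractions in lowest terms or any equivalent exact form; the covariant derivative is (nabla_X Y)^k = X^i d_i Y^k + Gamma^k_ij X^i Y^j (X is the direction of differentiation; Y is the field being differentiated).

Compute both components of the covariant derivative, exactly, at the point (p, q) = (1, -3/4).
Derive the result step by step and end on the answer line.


E = 3/4, F = 11/4, G = 31/2 at the point
E_p = 0, E_q = -3, F_p = 9/2, F_q = -9, G_p = 51, G_q = 0
EG - F^2 = 65/16;  g^inv = (16/65) * [[31/2, -11/4], [-11/4, 3/4]]
first-kind symbols [ij,l] = (1/2)(d_i g_jl + d_j g_il - d_l g_ij): [pp,p] = E_p/2 = 0, [pp,q] = F_p - E_q/2 = 6, [pq,p] = E_q/2 = -3/2, [pq,q] = G_p/2 = 51/2, [qq,p] = F_q - G_p/2 = -69/2, [qq,q] = G_q/2 = 0
Gamma^p_ij = (G*[ij,p] - F*[ij,q])/(EG - F^2), Gamma^q_ij = (E*[ij,q] - F*[ij,p])/(EG - F^2)
Gamma_ppp = -264/65, Gamma_ppq = -1494/65, Gamma_pqq = -8556/65, Gamma_qpp = 72/65, Gamma_qpq = 372/65, Gamma_qqq = 1518/65
X = (-1/2, 1), Y = (29/32, 1) at the point

Answer: (nabla_X Y)^p = -144953/1040, (nabla_X Y)^q = 1604/65


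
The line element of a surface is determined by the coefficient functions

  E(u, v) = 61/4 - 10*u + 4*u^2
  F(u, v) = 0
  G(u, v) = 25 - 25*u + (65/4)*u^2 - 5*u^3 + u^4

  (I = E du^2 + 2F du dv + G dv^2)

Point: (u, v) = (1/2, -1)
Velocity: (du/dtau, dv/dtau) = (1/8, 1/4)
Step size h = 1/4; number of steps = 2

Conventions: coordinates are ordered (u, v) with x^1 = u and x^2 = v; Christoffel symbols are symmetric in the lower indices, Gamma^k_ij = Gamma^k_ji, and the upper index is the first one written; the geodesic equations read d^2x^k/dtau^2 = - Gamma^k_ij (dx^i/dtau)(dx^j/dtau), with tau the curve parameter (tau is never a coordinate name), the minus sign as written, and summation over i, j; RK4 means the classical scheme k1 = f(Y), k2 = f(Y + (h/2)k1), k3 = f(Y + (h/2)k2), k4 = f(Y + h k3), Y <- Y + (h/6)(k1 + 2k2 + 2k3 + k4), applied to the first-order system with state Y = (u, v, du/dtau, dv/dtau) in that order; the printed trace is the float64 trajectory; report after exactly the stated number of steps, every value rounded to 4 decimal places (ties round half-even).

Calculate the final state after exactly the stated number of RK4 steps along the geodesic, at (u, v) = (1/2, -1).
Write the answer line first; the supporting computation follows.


Answer: u = 0.5588, v = -0.8722, du/dtau = 0.1100, dv/dtau = 0.2609

f(Y) = (du/dtau, dv/dtau, -Gamma^u_ij Y'^i Y'^j, -Gamma^v_ij Y'^i Y'^j) with the Gammas evaluated at the stage position; h = 0.250000; intermediate values shown to 6 dp
step 0: u = 0.5000, v = -1.0000, du/dtau = 0.1250, dv/dtau = 0.2500
step 1:
  k1: at (u, v) = (0.500000, -1.000000), (du/dtau, dv/dtau) = (0.125000, 0.250000); Gamma_uuu = -0.266667, Gamma_uuv = 0.000000, Gamma_uvv = 0.533333, Gamma_vuu = 0.000000, Gamma_vuv = -0.375000, Gamma_vvv = 0.000000; k1 = (0.125000, 0.250000, -0.029167, 0.023438)
  k2: at (u, v) = (0.515625, -0.968750), (du/dtau, dv/dtau) = (0.121354, 0.252930); Gamma_uuu = -0.263282, Gamma_uuv = 0.000000, Gamma_uvv = 0.523511, Gamma_vuu = 0.000000, Gamma_vuv = -0.369329, Gamma_vvv = 0.000000; k2 = (0.121354, 0.252930, -0.029614, 0.022672)
  k3: at (u, v) = (0.515169, -0.968384), (du/dtau, dv/dtau) = (0.121298, 0.252834); Gamma_uuu = -0.263382, Gamma_uuv = 0.000000, Gamma_uvv = 0.523799, Gamma_vuu = 0.000000, Gamma_vuv = -0.369496, Gamma_vvv = 0.000000; k3 = (0.121298, 0.252834, -0.029609, 0.022664)
  k4: at (u, v) = (0.530325, -0.936791), (du/dtau, dv/dtau) = (0.117598, 0.255666); Gamma_uuu = -0.260005, Gamma_uuv = 0.000000, Gamma_uvv = 0.514215, Gamma_vuu = 0.000000, Gamma_vuv = -0.363892, Gamma_vvv = 0.000000; k4 = (0.117598, 0.255666, -0.030016, 0.021881)
  Y <- Y + (h/6)(k1 + 2k2 + 2k3 + k4): u = 0.5303, v = -0.9368, du/dtau = 0.1176, dv/dtau = 0.2557
step 2:
  k1: at (u, v) = (0.530329, -0.936784), (du/dtau, dv/dtau) = (0.117599, 0.255666); Gamma_uuu = -0.260004, Gamma_uuv = 0.000000, Gamma_uvv = 0.514212, Gamma_vuu = 0.000000, Gamma_vuv = -0.363890, Gamma_vvv = 0.000000; k1 = (0.117599, 0.255666, -0.030016, 0.021882)
  k2: at (u, v) = (0.545029, -0.904825), (du/dtau, dv/dtau) = (0.113847, 0.258401); Gamma_uuu = -0.256635, Gamma_uuv = 0.000000, Gamma_uvv = 0.504862, Gamma_vuu = 0.000000, Gamma_vuv = -0.358355, Gamma_vvv = 0.000000; k2 = (0.113847, 0.258401, -0.030384, 0.021084)
  k3: at (u, v) = (0.544560, -0.904483), (du/dtau, dv/dtau) = (0.113801, 0.258302); Gamma_uuu = -0.256743, Gamma_uuv = 0.000000, Gamma_uvv = 0.505161, Gamma_vuu = 0.000000, Gamma_vuv = -0.358533, Gamma_vvv = 0.000000; k3 = (0.113801, 0.258302, -0.030379, 0.021078)
  k4: at (u, v) = (0.558780, -0.872208), (du/dtau, dv/dtau) = (0.110004, 0.260936); Gamma_uuu = -0.253400, Gamma_uuv = 0.000000, Gamma_uvv = 0.496066, Gamma_vuu = 0.000000, Gamma_vuv = -0.353088, Gamma_vvv = 0.000000; k4 = (0.110004, 0.260936, -0.030710, 0.020270)
  Y <- Y + (h/6)(k1 + 2k2 + 2k3 + k4): u = 0.5588, v = -0.8722, du/dtau = 0.1100, dv/dtau = 0.2609
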